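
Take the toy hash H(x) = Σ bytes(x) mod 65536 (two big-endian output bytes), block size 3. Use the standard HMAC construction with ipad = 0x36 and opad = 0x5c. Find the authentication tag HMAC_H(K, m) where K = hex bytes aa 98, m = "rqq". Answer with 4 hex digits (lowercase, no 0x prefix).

02ec

Key hex bytes aa 98 is 2 bytes ≤ B = 3; zero-pad to 3 bytes: K' = aa 98 00.
K' ⊕ ipad = 9c ae 36.  K' ⊕ opad = f6 c4 5c.
Inner input = (K'⊕ipad) ∥ m = 9c ae 36 ∥ 72 71 71.
Inner hash: sum = 156+174+54+114+113+113 = 724 → 02 d4.
Outer input = (K'⊕opad) ∥ inner = f6 c4 5c ∥ 02 d4.
Outer hash (tag): sum = 246+196+92+2+212 = 748 → 02 ec.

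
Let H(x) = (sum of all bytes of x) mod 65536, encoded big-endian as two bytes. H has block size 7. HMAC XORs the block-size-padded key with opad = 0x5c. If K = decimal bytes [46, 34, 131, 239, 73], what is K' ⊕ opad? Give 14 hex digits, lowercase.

727edfb3155c5c

Key decimal bytes [46, 34, 131, 239, 73] = 2e 22 83 ef 49 is 5 bytes ≤ B = 7; zero-pad to 7 bytes: K' = 2e 22 83 ef 49 00 00.
XOR each byte with 0x5c: 2e⊕5c=72, 22⊕5c=7e, 83⊕5c=df, ef⊕5c=b3, 49⊕5c=15, 00⊕5c=5c, 00⊕5c=5c.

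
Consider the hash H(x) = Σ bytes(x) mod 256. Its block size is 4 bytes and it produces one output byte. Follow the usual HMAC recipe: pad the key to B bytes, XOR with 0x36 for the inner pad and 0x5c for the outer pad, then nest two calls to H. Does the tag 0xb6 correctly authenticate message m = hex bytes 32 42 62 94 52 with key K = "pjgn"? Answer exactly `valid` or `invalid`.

invalid

Key "pjgn" = 70 6a 67 6e is exactly B = 4 bytes: K' = 70 6a 67 6e.
K' ⊕ ipad = 46 5c 51 58; K' ⊕ opad = 2c 36 3b 32.
Inner hash: sum = 70+92+81+88+50+66+98+148+82 = 775; mod 256 = 7 → 07.
Outer hash (recomputed tag): sum = 44+54+59+50+7 = 214 → d6.
Recomputed tag = d6; claimed = b6 → mismatch.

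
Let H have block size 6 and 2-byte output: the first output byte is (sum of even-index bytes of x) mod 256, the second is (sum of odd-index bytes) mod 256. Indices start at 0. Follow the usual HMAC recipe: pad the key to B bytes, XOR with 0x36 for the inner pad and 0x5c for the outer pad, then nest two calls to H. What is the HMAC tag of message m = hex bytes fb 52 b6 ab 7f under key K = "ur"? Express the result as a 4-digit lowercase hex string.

Key "ur" = 75 72 is 2 bytes ≤ B = 6; zero-pad to 6 bytes: K' = 75 72 00 00 00 00.
K' ⊕ ipad = 43 44 36 36 36 36.  K' ⊕ opad = 29 2e 5c 5c 5c 5c.
Inner input = (K'⊕ipad) ∥ m = 43 44 36 36 36 36 ∥ fb 52 b6 ab 7f.
Inner hash: even-index sum = 735 mod 256 = 223; odd-index sum = 429 mod 256 = 173 → df ad.
Outer input = (K'⊕opad) ∥ inner = 29 2e 5c 5c 5c 5c ∥ df ad.
Outer hash (tag): even-index sum = 448 mod 256 = 192; odd-index sum = 403 mod 256 = 147 → c0 93.

c093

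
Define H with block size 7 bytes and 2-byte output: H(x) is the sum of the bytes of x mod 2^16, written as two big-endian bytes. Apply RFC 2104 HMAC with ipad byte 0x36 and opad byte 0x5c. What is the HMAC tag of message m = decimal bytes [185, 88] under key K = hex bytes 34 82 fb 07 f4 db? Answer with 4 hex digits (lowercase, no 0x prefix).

0481

Key hex bytes 34 82 fb 07 f4 db is 6 bytes ≤ B = 7; zero-pad to 7 bytes: K' = 34 82 fb 07 f4 db 00.
K' ⊕ ipad = 02 b4 cd 31 c2 ed 36.  K' ⊕ opad = 68 de a7 5b a8 87 5c.
Inner input = (K'⊕ipad) ∥ m = 02 b4 cd 31 c2 ed 36 ∥ b9 58.
Inner hash: sum = 2+180+205+49+194+237+54+185+88 = 1194 → 04 aa.
Outer input = (K'⊕opad) ∥ inner = 68 de a7 5b a8 87 5c ∥ 04 aa.
Outer hash (tag): sum = 104+222+167+91+168+135+92+4+170 = 1153 → 04 81.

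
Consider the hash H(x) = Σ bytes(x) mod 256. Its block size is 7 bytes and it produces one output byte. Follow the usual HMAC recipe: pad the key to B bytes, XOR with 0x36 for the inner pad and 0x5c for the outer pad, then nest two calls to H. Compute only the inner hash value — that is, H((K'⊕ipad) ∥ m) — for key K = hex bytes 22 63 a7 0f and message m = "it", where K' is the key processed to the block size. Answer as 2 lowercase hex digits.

b2

Key hex bytes 22 63 a7 0f is 4 bytes ≤ B = 7; zero-pad to 7 bytes: K' = 22 63 a7 0f 00 00 00.
K' ⊕ ipad = 14 55 91 39 36 36 36.
Inner input = 14 55 91 39 36 36 36 ∥ 69 74.
Inner hash: sum = 20+85+145+57+54+54+54+105+116 = 690; mod 256 = 178 → b2.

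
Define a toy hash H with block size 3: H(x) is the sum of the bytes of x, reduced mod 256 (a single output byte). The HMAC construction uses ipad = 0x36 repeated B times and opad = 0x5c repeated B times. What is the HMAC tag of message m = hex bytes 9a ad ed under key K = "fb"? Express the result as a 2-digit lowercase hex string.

e2

Key "fb" = 66 62 is 2 bytes ≤ B = 3; zero-pad to 3 bytes: K' = 66 62 00.
K' ⊕ ipad = 50 54 36.  K' ⊕ opad = 3a 3e 5c.
Inner input = (K'⊕ipad) ∥ m = 50 54 36 ∥ 9a ad ed.
Inner hash: sum = 80+84+54+154+173+237 = 782; mod 256 = 14 → 0e.
Outer input = (K'⊕opad) ∥ inner = 3a 3e 5c ∥ 0e.
Outer hash (tag): sum = 58+62+92+14 = 226 → e2.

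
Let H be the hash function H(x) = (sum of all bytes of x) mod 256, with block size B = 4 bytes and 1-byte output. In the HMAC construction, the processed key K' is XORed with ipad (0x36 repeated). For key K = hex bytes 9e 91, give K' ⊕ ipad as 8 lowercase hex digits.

a8a73636

Key hex bytes 9e 91 is 2 bytes ≤ B = 4; zero-pad to 4 bytes: K' = 9e 91 00 00.
XOR each byte with 0x36: 9e⊕36=a8, 91⊕36=a7, 00⊕36=36, 00⊕36=36.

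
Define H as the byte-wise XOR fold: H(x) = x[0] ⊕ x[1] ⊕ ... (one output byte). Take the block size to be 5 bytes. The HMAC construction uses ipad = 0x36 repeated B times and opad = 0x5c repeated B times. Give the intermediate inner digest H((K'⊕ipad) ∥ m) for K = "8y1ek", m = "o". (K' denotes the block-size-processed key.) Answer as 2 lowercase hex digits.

27

Key "8y1ek" = 38 79 31 65 6b is exactly B = 5 bytes: K' = 38 79 31 65 6b.
K' ⊕ ipad = 0e 4f 07 53 5d.
Inner input = 0e 4f 07 53 5d ∥ 6f.
Inner hash: XOR 0e⊕4f⊕07⊕53⊕5d⊕6f = 27.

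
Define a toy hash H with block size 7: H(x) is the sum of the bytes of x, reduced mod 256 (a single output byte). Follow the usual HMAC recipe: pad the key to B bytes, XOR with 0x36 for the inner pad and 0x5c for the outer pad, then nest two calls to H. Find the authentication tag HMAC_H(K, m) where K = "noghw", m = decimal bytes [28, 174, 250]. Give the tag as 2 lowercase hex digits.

Key "noghw" = 6e 6f 67 68 77 is 5 bytes ≤ B = 7; zero-pad to 7 bytes: K' = 6e 6f 67 68 77 00 00.
K' ⊕ ipad = 58 59 51 5e 41 36 36.  K' ⊕ opad = 32 33 3b 34 2b 5c 5c.
Inner input = (K'⊕ipad) ∥ m = 58 59 51 5e 41 36 36 ∥ 1c ae fa.
Inner hash: sum = 88+89+81+94+65+54+54+28+174+250 = 977; mod 256 = 209 → d1.
Outer input = (K'⊕opad) ∥ inner = 32 33 3b 34 2b 5c 5c ∥ d1.
Outer hash (tag): sum = 50+51+59+52+43+92+92+209 = 648; mod 256 = 136 → 88.

88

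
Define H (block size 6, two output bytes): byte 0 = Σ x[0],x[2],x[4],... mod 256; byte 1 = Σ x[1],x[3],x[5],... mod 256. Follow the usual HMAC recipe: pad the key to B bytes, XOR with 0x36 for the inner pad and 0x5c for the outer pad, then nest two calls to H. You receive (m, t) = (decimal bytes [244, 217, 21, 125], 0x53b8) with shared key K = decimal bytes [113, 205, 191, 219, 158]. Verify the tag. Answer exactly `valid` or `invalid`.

invalid

Key decimal bytes [113, 205, 191, 219, 158] = 71 cd bf db 9e is 5 bytes ≤ B = 6; zero-pad to 6 bytes: K' = 71 cd bf db 9e 00.
K' ⊕ ipad = 47 fb 89 ed a8 36; K' ⊕ opad = 2d 91 e3 87 c2 5c.
Inner hash: even-index sum = 641 mod 256 = 129; odd-index sum = 884 mod 256 = 116 → 81 74.
Outer hash (recomputed tag): even-index sum = 595 mod 256 = 83; odd-index sum = 488 mod 256 = 232 → 53 e8.
Recomputed tag = 53e8; claimed = 53b8 → mismatch.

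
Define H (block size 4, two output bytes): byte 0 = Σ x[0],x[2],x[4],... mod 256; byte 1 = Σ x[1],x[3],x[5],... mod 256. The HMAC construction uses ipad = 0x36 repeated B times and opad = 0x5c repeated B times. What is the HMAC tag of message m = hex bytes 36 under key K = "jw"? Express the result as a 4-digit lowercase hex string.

5afe

Key "jw" = 6a 77 is 2 bytes ≤ B = 4; zero-pad to 4 bytes: K' = 6a 77 00 00.
K' ⊕ ipad = 5c 41 36 36.  K' ⊕ opad = 36 2b 5c 5c.
Inner input = (K'⊕ipad) ∥ m = 5c 41 36 36 ∥ 36.
Inner hash: even-index sum = 200 mod 256 = 200; odd-index sum = 119 mod 256 = 119 → c8 77.
Outer input = (K'⊕opad) ∥ inner = 36 2b 5c 5c ∥ c8 77.
Outer hash (tag): even-index sum = 346 mod 256 = 90; odd-index sum = 254 mod 256 = 254 → 5a fe.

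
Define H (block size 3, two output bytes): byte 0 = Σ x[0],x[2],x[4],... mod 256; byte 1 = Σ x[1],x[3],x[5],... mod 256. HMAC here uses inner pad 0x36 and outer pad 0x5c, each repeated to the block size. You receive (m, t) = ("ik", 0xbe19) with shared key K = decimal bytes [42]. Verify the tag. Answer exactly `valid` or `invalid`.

invalid

Key decimal bytes [42] = 2a is 1 byte ≤ B = 3; zero-pad to 3 bytes: K' = 2a 00 00.
K' ⊕ ipad = 1c 36 36; K' ⊕ opad = 76 5c 5c.
Inner hash: even-index sum = 189 mod 256 = 189; odd-index sum = 159 mod 256 = 159 → bd 9f.
Outer hash (recomputed tag): even-index sum = 369 mod 256 = 113; odd-index sum = 281 mod 256 = 25 → 71 19.
Recomputed tag = 7119; claimed = be19 → mismatch.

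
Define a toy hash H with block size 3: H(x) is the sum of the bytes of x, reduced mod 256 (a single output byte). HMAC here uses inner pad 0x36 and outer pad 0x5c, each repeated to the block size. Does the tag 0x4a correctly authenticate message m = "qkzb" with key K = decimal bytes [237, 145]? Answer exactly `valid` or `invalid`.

Key decimal bytes [237, 145] = ed 91 is 2 bytes ≤ B = 3; zero-pad to 3 bytes: K' = ed 91 00.
K' ⊕ ipad = db a7 36; K' ⊕ opad = b1 cd 5c.
Inner hash: sum = 219+167+54+113+107+122+98 = 880; mod 256 = 112 → 70.
Outer hash (recomputed tag): sum = 177+205+92+112 = 586; mod 256 = 74 → 4a.
Recomputed tag = 4a; claimed = 4a → match.

valid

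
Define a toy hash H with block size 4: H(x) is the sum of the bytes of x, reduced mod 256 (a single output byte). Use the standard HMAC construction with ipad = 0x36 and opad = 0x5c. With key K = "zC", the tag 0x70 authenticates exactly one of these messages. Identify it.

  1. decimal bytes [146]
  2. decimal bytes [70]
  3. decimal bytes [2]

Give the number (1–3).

Key "zC" = 7a 43 is 2 bytes ≤ B = 4; zero-pad to 4 bytes: K' = 7a 43 00 00.
K' ⊕ ipad = 4c 75 36 36; K' ⊕ opad = 26 1f 5c 5c.
m1: inner = H(4c 75 36 36 92) = bf; tag = H(26 1f 5c 5c bf) = bc
m2: inner = H(4c 75 36 36 46) = 73; tag = H(26 1f 5c 5c 73) = 70 ← matches
m3: inner = H(4c 75 36 36 02) = 2f; tag = H(26 1f 5c 5c 2f) = 2c

2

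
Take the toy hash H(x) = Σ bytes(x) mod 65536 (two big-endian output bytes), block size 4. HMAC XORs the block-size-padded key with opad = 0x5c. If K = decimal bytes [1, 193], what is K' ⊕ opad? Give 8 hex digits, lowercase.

5d9d5c5c

Key decimal bytes [1, 193] = 01 c1 is 2 bytes ≤ B = 4; zero-pad to 4 bytes: K' = 01 c1 00 00.
XOR each byte with 0x5c: 01⊕5c=5d, c1⊕5c=9d, 00⊕5c=5c, 00⊕5c=5c.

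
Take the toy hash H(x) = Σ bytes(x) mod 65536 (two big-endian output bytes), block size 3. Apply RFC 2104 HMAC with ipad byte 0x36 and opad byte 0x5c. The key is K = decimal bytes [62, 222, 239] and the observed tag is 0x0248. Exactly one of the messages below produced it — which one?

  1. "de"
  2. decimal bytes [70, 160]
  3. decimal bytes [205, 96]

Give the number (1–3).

Key decimal bytes [62, 222, 239] = 3e de ef is exactly B = 3 bytes: K' = 3e de ef.
K' ⊕ ipad = 08 e8 d9; K' ⊕ opad = 62 82 b3.
m1: inner = H(08 e8 d9 64 65) = 02 92; tag = H(62 82 b3 02 92) = 022b
m2: inner = H(08 e8 d9 46 a0) = 02 af; tag = H(62 82 b3 02 af) = 0248 ← matches
m3: inner = H(08 e8 d9 cd 60) = 02 f6; tag = H(62 82 b3 02 f6) = 028f

2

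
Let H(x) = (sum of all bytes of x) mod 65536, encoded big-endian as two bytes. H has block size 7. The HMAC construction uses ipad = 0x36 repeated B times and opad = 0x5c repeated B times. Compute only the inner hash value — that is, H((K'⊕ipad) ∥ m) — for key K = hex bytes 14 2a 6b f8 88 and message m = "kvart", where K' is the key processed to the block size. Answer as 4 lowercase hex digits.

Key hex bytes 14 2a 6b f8 88 is 5 bytes ≤ B = 7; zero-pad to 7 bytes: K' = 14 2a 6b f8 88 00 00.
K' ⊕ ipad = 22 1c 5d ce be 36 36.
Inner input = 22 1c 5d ce be 36 36 ∥ 6b 76 61 72 74.
Inner hash: sum = 34+28+93+206+190+54+54+107+118+97+114+116 = 1211 → 04 bb.

04bb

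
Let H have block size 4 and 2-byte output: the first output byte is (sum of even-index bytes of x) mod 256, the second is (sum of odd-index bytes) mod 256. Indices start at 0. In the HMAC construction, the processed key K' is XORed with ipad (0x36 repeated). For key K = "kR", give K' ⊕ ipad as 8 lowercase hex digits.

Key "kR" = 6b 52 is 2 bytes ≤ B = 4; zero-pad to 4 bytes: K' = 6b 52 00 00.
XOR each byte with 0x36: 6b⊕36=5d, 52⊕36=64, 00⊕36=36, 00⊕36=36.

5d643636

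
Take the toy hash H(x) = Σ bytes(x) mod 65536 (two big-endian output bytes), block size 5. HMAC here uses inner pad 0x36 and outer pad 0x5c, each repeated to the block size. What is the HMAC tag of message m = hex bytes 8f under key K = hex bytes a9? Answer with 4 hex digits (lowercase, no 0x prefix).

Key hex bytes a9 is 1 byte ≤ B = 5; zero-pad to 5 bytes: K' = a9 00 00 00 00.
K' ⊕ ipad = 9f 36 36 36 36.  K' ⊕ opad = f5 5c 5c 5c 5c.
Inner input = (K'⊕ipad) ∥ m = 9f 36 36 36 36 ∥ 8f.
Inner hash: sum = 159+54+54+54+54+143 = 518 → 02 06.
Outer input = (K'⊕opad) ∥ inner = f5 5c 5c 5c 5c ∥ 02 06.
Outer hash (tag): sum = 245+92+92+92+92+2+6 = 621 → 02 6d.

026d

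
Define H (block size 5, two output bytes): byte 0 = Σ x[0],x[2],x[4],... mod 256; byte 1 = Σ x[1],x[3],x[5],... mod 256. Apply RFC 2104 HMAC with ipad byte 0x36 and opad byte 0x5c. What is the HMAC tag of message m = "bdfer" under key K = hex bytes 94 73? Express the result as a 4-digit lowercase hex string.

3562

Key hex bytes 94 73 is 2 bytes ≤ B = 5; zero-pad to 5 bytes: K' = 94 73 00 00 00.
K' ⊕ ipad = a2 45 36 36 36.  K' ⊕ opad = c8 2f 5c 5c 5c.
Inner input = (K'⊕ipad) ∥ m = a2 45 36 36 36 ∥ 62 64 66 65 72.
Inner hash: even-index sum = 471 mod 256 = 215; odd-index sum = 437 mod 256 = 181 → d7 b5.
Outer input = (K'⊕opad) ∥ inner = c8 2f 5c 5c 5c ∥ d7 b5.
Outer hash (tag): even-index sum = 565 mod 256 = 53; odd-index sum = 354 mod 256 = 98 → 35 62.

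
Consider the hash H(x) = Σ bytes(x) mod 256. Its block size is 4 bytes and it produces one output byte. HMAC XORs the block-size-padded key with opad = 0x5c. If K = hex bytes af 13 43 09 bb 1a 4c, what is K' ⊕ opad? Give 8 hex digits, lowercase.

735c5c5c

Key hex bytes af 13 43 09 bb 1a 4c is 7 bytes > B = 4, so hash it first: H(key) = 2f, then zero-pad to 4 bytes: K' = 2f 00 00 00.
XOR each byte with 0x5c: 2f⊕5c=73, 00⊕5c=5c, 00⊕5c=5c, 00⊕5c=5c.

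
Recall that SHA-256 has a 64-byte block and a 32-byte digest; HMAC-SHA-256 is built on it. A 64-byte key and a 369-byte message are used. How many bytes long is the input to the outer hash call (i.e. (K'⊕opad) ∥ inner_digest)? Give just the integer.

96

Key is 64 ≤ 64 bytes, zero-padded: |K'| = 64.
Outer input = (K'⊕opad) ∥ H(inner) → 64 + 32 = 96 bytes.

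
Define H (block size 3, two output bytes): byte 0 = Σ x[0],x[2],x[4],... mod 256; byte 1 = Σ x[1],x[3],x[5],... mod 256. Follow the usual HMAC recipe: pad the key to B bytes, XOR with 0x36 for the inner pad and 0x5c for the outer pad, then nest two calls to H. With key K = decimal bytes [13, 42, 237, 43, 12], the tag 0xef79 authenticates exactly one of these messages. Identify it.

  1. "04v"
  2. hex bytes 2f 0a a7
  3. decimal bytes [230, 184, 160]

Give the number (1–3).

Key decimal bytes [13, 42, 237, 43, 12] = 0d 2a ed 2b 0c is 5 bytes > B = 3, so hash it first: H(key) = 06 55, then zero-pad to 3 bytes: K' = 06 55 00.
K' ⊕ ipad = 30 63 36; K' ⊕ opad = 5a 09 5c.
m1: inner = H(30 63 36 30 34 76) = 9a 09; tag = H(5a 09 5c 9a 09) = bfa3
m2: inner = H(30 63 36 2f 0a a7) = 70 39; tag = H(5a 09 5c 70 39) = ef79 ← matches
m3: inner = H(30 63 36 e6 b8 a0) = 1e e9; tag = H(5a 09 5c 1e e9) = 9f27

2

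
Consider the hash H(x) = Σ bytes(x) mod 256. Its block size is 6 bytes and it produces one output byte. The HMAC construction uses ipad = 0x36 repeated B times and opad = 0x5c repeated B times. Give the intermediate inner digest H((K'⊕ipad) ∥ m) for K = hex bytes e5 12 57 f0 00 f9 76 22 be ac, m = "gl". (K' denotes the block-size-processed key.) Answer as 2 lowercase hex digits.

f0

Key hex bytes e5 12 57 f0 00 f9 76 22 be ac is 10 bytes > B = 6, so hash it first: H(key) = 39, then zero-pad to 6 bytes: K' = 39 00 00 00 00 00.
K' ⊕ ipad = 0f 36 36 36 36 36.
Inner input = 0f 36 36 36 36 36 ∥ 67 6c.
Inner hash: sum = 15+54+54+54+54+54+103+108 = 496; mod 256 = 240 → f0.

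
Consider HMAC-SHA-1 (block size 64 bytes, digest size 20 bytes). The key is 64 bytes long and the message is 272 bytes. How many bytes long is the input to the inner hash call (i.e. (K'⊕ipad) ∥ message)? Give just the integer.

Key is 64 ≤ 64 bytes, zero-padded: |K'| = 64.
Inner input = (K'⊕ipad) ∥ m → 64 + 272 = 336 bytes.

336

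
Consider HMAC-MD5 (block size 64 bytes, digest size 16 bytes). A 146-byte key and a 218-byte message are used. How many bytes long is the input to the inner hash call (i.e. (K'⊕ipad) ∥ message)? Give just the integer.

282

Key is 146 > 64 bytes, so it is hashed to 16 bytes then zero-padded to 64: |K'| = 64.
Inner input = (K'⊕ipad) ∥ m → 64 + 218 = 282 bytes.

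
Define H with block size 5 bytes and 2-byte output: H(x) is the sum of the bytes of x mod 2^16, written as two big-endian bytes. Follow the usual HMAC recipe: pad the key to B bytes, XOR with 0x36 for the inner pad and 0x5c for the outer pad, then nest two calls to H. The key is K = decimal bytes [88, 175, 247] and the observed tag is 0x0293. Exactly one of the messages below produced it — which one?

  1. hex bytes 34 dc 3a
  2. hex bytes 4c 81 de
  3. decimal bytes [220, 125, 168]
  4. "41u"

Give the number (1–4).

Key decimal bytes [88, 175, 247] = 58 af f7 is 3 bytes ≤ B = 5; zero-pad to 5 bytes: K' = 58 af f7 00 00.
K' ⊕ ipad = 6e 99 c1 36 36; K' ⊕ opad = 04 f3 ab 5c 5c.
m1: inner = H(6e 99 c1 36 36 34 dc 3a) = 03 7e; tag = H(04 f3 ab 5c 5c 03 7e) = 02db
m2: inner = H(6e 99 c1 36 36 4c 81 de) = 03 df; tag = H(04 f3 ab 5c 5c 03 df) = 033c
m3: inner = H(6e 99 c1 36 36 dc 7d a8) = 04 35; tag = H(04 f3 ab 5c 5c 04 35) = 0293 ← matches
m4: inner = H(6e 99 c1 36 36 34 31 75) = 03 0e; tag = H(04 f3 ab 5c 5c 03 0e) = 026b

3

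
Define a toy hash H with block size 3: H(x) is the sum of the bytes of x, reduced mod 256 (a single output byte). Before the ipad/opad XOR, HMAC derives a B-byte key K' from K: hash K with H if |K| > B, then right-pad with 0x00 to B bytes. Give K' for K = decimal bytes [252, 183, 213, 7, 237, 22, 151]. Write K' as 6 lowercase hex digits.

290000

|K| = 7 > B = 3, so first hash the key.
H(K): sum = 252+183+213+7+237+22+151 = 1065; mod 256 = 41 → 29.
Zero-pad H(K) = 29 to 3 bytes: K' = 29 00 00.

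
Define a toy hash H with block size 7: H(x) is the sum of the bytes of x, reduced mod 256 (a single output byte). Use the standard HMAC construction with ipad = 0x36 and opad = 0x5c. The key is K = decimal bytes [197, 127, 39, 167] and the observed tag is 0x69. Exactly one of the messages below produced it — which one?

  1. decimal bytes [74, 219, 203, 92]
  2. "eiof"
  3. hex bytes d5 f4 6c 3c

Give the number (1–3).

2

Key decimal bytes [197, 127, 39, 167] = c5 7f 27 a7 is 4 bytes ≤ B = 7; zero-pad to 7 bytes: K' = c5 7f 27 a7 00 00 00.
K' ⊕ ipad = f3 49 11 91 36 36 36; K' ⊕ opad = 99 23 7b fb 5c 5c 5c.
m1: inner = H(f3 49 11 91 36 36 36 4a db cb 5c) = cc; tag = H(99 23 7b fb 5c 5c 5c cc) = 12
m2: inner = H(f3 49 11 91 36 36 36 65 69 6f 66) = 23; tag = H(99 23 7b fb 5c 5c 5c 23) = 69 ← matches
m3: inner = H(f3 49 11 91 36 36 36 d5 f4 6c 3c) = f1; tag = H(99 23 7b fb 5c 5c 5c f1) = 37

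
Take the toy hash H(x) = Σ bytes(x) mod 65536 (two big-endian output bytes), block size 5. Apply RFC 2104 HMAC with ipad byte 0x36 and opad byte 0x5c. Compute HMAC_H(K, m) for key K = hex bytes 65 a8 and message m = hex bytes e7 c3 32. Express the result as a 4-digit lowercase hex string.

Key hex bytes 65 a8 is 2 bytes ≤ B = 5; zero-pad to 5 bytes: K' = 65 a8 00 00 00.
K' ⊕ ipad = 53 9e 36 36 36.  K' ⊕ opad = 39 f4 5c 5c 5c.
Inner input = (K'⊕ipad) ∥ m = 53 9e 36 36 36 ∥ e7 c3 32.
Inner hash: sum = 83+158+54+54+54+231+195+50 = 879 → 03 6f.
Outer input = (K'⊕opad) ∥ inner = 39 f4 5c 5c 5c ∥ 03 6f.
Outer hash (tag): sum = 57+244+92+92+92+3+111 = 691 → 02 b3.

02b3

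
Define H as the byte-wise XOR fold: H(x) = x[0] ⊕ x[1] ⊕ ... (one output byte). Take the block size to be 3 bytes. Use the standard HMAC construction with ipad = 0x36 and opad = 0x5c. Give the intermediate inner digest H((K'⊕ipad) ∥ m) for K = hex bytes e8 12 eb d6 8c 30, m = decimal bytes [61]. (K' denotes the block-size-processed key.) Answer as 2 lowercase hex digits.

70

Key hex bytes e8 12 eb d6 8c 30 is 6 bytes > B = 3, so hash it first: H(key) = 7b, then zero-pad to 3 bytes: K' = 7b 00 00.
K' ⊕ ipad = 4d 36 36.
Inner input = 4d 36 36 ∥ 3d.
Inner hash: XOR 4d⊕36⊕36⊕3d = 70.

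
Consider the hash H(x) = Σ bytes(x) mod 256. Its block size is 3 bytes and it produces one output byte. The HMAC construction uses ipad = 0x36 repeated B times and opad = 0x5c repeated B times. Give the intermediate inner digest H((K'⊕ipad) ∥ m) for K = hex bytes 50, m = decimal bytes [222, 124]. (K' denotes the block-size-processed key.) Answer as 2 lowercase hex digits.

Key hex bytes 50 is 1 byte ≤ B = 3; zero-pad to 3 bytes: K' = 50 00 00.
K' ⊕ ipad = 66 36 36.
Inner input = 66 36 36 ∥ de 7c.
Inner hash: sum = 102+54+54+222+124 = 556; mod 256 = 44 → 2c.

2c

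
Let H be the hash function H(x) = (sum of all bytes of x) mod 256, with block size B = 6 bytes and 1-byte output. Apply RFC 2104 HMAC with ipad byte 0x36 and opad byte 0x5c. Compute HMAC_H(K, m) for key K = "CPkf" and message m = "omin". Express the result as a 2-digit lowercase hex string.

Key "CPkf" = 43 50 6b 66 is 4 bytes ≤ B = 6; zero-pad to 6 bytes: K' = 43 50 6b 66 00 00.
K' ⊕ ipad = 75 66 5d 50 36 36.  K' ⊕ opad = 1f 0c 37 3a 5c 5c.
Inner input = (K'⊕ipad) ∥ m = 75 66 5d 50 36 36 ∥ 6f 6d 69 6e.
Inner hash: sum = 117+102+93+80+54+54+111+109+105+110 = 935; mod 256 = 167 → a7.
Outer input = (K'⊕opad) ∥ inner = 1f 0c 37 3a 5c 5c ∥ a7.
Outer hash (tag): sum = 31+12+55+58+92+92+167 = 507; mod 256 = 251 → fb.

fb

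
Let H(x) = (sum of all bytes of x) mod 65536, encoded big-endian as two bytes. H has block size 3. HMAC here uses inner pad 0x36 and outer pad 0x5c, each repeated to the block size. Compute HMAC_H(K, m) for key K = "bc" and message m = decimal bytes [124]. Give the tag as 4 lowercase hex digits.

Key "bc" = 62 63 is 2 bytes ≤ B = 3; zero-pad to 3 bytes: K' = 62 63 00.
K' ⊕ ipad = 54 55 36.  K' ⊕ opad = 3e 3f 5c.
Inner input = (K'⊕ipad) ∥ m = 54 55 36 ∥ 7c.
Inner hash: sum = 84+85+54+124 = 347 → 01 5b.
Outer input = (K'⊕opad) ∥ inner = 3e 3f 5c ∥ 01 5b.
Outer hash (tag): sum = 62+63+92+1+91 = 309 → 01 35.

0135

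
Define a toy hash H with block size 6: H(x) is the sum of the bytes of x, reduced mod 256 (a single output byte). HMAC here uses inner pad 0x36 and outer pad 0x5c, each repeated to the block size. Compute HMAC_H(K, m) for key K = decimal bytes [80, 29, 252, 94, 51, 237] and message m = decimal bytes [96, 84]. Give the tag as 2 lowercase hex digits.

66

Key decimal bytes [80, 29, 252, 94, 51, 237] = 50 1d fc 5e 33 ed is exactly B = 6 bytes: K' = 50 1d fc 5e 33 ed.
K' ⊕ ipad = 66 2b ca 68 05 db.  K' ⊕ opad = 0c 41 a0 02 6f b1.
Inner input = (K'⊕ipad) ∥ m = 66 2b ca 68 05 db ∥ 60 54.
Inner hash: sum = 102+43+202+104+5+219+96+84 = 855; mod 256 = 87 → 57.
Outer input = (K'⊕opad) ∥ inner = 0c 41 a0 02 6f b1 ∥ 57.
Outer hash (tag): sum = 12+65+160+2+111+177+87 = 614; mod 256 = 102 → 66.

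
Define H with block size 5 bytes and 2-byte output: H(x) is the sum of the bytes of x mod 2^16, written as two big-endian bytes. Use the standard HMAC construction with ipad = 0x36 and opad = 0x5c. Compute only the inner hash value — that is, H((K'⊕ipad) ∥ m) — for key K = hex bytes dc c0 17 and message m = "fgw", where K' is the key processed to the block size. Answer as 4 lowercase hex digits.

03b1

Key hex bytes dc c0 17 is 3 bytes ≤ B = 5; zero-pad to 5 bytes: K' = dc c0 17 00 00.
K' ⊕ ipad = ea f6 21 36 36.
Inner input = ea f6 21 36 36 ∥ 66 67 77.
Inner hash: sum = 234+246+33+54+54+102+103+119 = 945 → 03 b1.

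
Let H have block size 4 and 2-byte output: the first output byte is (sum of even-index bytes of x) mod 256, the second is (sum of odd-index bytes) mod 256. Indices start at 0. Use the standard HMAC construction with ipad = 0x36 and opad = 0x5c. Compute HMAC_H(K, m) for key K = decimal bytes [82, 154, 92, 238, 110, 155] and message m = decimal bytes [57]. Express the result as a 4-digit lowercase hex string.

Key decimal bytes [82, 154, 92, 238, 110, 155] = 52 9a 5c ee 6e 9b is 6 bytes > B = 4, so hash it first: H(key) = 1c 23, then zero-pad to 4 bytes: K' = 1c 23 00 00.
K' ⊕ ipad = 2a 15 36 36.  K' ⊕ opad = 40 7f 5c 5c.
Inner input = (K'⊕ipad) ∥ m = 2a 15 36 36 ∥ 39.
Inner hash: even-index sum = 153 mod 256 = 153; odd-index sum = 75 mod 256 = 75 → 99 4b.
Outer input = (K'⊕opad) ∥ inner = 40 7f 5c 5c ∥ 99 4b.
Outer hash (tag): even-index sum = 309 mod 256 = 53; odd-index sum = 294 mod 256 = 38 → 35 26.

3526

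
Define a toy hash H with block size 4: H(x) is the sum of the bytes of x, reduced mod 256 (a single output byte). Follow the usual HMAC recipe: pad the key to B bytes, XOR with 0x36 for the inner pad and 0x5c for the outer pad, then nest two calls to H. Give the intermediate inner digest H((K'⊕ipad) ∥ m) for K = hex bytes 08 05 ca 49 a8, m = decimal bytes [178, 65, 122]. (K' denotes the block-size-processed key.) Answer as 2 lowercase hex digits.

Key hex bytes 08 05 ca 49 a8 is 5 bytes > B = 4, so hash it first: H(key) = c8, then zero-pad to 4 bytes: K' = c8 00 00 00.
K' ⊕ ipad = fe 36 36 36.
Inner input = fe 36 36 36 ∥ b2 41 7a.
Inner hash: sum = 254+54+54+54+178+65+122 = 781; mod 256 = 13 → 0d.

0d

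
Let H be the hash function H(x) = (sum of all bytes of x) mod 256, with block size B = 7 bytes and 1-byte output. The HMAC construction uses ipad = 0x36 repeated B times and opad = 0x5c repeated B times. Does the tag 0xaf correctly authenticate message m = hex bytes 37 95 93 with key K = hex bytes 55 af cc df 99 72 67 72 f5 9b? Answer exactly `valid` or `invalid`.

invalid

Key hex bytes 55 af cc df 99 72 67 72 f5 9b is 10 bytes > B = 7, so hash it first: H(key) = 23, then zero-pad to 7 bytes: K' = 23 00 00 00 00 00 00.
K' ⊕ ipad = 15 36 36 36 36 36 36; K' ⊕ opad = 7f 5c 5c 5c 5c 5c 5c.
Inner hash: sum = 21+54+54+54+54+54+54+55+149+147 = 696; mod 256 = 184 → b8.
Outer hash (recomputed tag): sum = 127+92+92+92+92+92+92+184 = 863; mod 256 = 95 → 5f.
Recomputed tag = 5f; claimed = af → mismatch.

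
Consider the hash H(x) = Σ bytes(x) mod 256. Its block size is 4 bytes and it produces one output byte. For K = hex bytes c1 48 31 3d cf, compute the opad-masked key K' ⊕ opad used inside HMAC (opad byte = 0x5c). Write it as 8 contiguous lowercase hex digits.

1a5c5c5c

Key hex bytes c1 48 31 3d cf is 5 bytes > B = 4, so hash it first: H(key) = 46, then zero-pad to 4 bytes: K' = 46 00 00 00.
XOR each byte with 0x5c: 46⊕5c=1a, 00⊕5c=5c, 00⊕5c=5c, 00⊕5c=5c.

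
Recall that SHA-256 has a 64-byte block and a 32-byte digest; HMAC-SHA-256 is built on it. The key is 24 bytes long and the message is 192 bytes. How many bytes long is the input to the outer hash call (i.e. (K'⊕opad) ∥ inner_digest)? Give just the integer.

96

Key is 24 ≤ 64 bytes, zero-padded: |K'| = 64.
Outer input = (K'⊕opad) ∥ H(inner) → 64 + 32 = 96 bytes.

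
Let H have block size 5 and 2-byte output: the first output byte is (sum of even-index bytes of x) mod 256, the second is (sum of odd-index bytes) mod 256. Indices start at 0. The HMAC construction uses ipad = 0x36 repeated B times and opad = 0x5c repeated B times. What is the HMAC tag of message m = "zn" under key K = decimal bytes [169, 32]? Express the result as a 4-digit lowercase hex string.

Key decimal bytes [169, 32] = a9 20 is 2 bytes ≤ B = 5; zero-pad to 5 bytes: K' = a9 20 00 00 00.
K' ⊕ ipad = 9f 16 36 36 36.  K' ⊕ opad = f5 7c 5c 5c 5c.
Inner input = (K'⊕ipad) ∥ m = 9f 16 36 36 36 ∥ 7a 6e.
Inner hash: even-index sum = 377 mod 256 = 121; odd-index sum = 198 mod 256 = 198 → 79 c6.
Outer input = (K'⊕opad) ∥ inner = f5 7c 5c 5c 5c ∥ 79 c6.
Outer hash (tag): even-index sum = 627 mod 256 = 115; odd-index sum = 337 mod 256 = 81 → 73 51.

7351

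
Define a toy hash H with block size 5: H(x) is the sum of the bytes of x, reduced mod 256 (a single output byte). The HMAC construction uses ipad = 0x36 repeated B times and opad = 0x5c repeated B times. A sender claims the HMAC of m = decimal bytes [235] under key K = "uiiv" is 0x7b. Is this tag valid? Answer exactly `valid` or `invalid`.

valid

Key "uiiv" = 75 69 69 76 is 4 bytes ≤ B = 5; zero-pad to 5 bytes: K' = 75 69 69 76 00.
K' ⊕ ipad = 43 5f 5f 40 36; K' ⊕ opad = 29 35 35 2a 5c.
Inner hash: sum = 67+95+95+64+54+235 = 610; mod 256 = 98 → 62.
Outer hash (recomputed tag): sum = 41+53+53+42+92+98 = 379; mod 256 = 123 → 7b.
Recomputed tag = 7b; claimed = 7b → match.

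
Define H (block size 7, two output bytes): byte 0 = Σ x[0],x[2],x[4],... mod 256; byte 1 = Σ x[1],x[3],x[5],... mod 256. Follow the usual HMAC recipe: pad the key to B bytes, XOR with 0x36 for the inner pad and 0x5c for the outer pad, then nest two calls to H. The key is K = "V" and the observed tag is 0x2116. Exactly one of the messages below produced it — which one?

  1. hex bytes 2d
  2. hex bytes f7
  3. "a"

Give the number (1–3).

Key "V" = 56 is 1 byte ≤ B = 7; zero-pad to 7 bytes: K' = 56 00 00 00 00 00 00.
K' ⊕ ipad = 60 36 36 36 36 36 36; K' ⊕ opad = 0a 5c 5c 5c 5c 5c 5c.
m1: inner = H(60 36 36 36 36 36 36 2d) = 02 cf; tag = H(0a 5c 5c 5c 5c 5c 5c 02 cf) = ed16
m2: inner = H(60 36 36 36 36 36 36 f7) = 02 99; tag = H(0a 5c 5c 5c 5c 5c 5c 02 99) = b716
m3: inner = H(60 36 36 36 36 36 36 61) = 02 03; tag = H(0a 5c 5c 5c 5c 5c 5c 02 03) = 2116 ← matches

3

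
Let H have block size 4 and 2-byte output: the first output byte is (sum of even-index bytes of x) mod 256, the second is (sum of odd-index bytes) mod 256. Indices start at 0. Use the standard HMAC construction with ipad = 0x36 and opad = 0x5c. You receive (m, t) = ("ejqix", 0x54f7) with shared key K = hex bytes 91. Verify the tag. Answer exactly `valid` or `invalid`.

valid

Key hex bytes 91 is 1 byte ≤ B = 4; zero-pad to 4 bytes: K' = 91 00 00 00.
K' ⊕ ipad = a7 36 36 36; K' ⊕ opad = cd 5c 5c 5c.
Inner hash: even-index sum = 555 mod 256 = 43; odd-index sum = 319 mod 256 = 63 → 2b 3f.
Outer hash (recomputed tag): even-index sum = 340 mod 256 = 84; odd-index sum = 247 mod 256 = 247 → 54 f7.
Recomputed tag = 54f7; claimed = 54f7 → match.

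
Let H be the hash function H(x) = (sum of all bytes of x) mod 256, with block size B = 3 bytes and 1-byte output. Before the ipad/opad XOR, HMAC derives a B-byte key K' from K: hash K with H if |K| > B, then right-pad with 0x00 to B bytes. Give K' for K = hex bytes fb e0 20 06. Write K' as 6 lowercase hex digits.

010000

|K| = 4 > B = 3, so first hash the key.
H(K): sum = 251+224+32+6 = 513; mod 256 = 1 → 01.
Zero-pad H(K) = 01 to 3 bytes: K' = 01 00 00.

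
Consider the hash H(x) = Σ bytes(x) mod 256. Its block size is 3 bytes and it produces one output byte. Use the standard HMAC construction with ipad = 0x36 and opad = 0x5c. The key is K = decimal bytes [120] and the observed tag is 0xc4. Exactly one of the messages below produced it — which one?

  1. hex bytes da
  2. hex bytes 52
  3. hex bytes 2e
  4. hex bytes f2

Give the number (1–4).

3

Key decimal bytes [120] = 78 is 1 byte ≤ B = 3; zero-pad to 3 bytes: K' = 78 00 00.
K' ⊕ ipad = 4e 36 36; K' ⊕ opad = 24 5c 5c.
m1: inner = H(4e 36 36 da) = 94; tag = H(24 5c 5c 94) = 70
m2: inner = H(4e 36 36 52) = 0c; tag = H(24 5c 5c 0c) = e8
m3: inner = H(4e 36 36 2e) = e8; tag = H(24 5c 5c e8) = c4 ← matches
m4: inner = H(4e 36 36 f2) = ac; tag = H(24 5c 5c ac) = 88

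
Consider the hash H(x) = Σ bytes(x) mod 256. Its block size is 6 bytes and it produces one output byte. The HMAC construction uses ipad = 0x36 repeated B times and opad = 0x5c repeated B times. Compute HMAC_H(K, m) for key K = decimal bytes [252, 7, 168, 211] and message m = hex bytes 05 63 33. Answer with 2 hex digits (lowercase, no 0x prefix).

bb

Key decimal bytes [252, 7, 168, 211] = fc 07 a8 d3 is 4 bytes ≤ B = 6; zero-pad to 6 bytes: K' = fc 07 a8 d3 00 00.
K' ⊕ ipad = ca 31 9e e5 36 36.  K' ⊕ opad = a0 5b f4 8f 5c 5c.
Inner input = (K'⊕ipad) ∥ m = ca 31 9e e5 36 36 ∥ 05 63 33.
Inner hash: sum = 202+49+158+229+54+54+5+99+51 = 901; mod 256 = 133 → 85.
Outer input = (K'⊕opad) ∥ inner = a0 5b f4 8f 5c 5c ∥ 85.
Outer hash (tag): sum = 160+91+244+143+92+92+133 = 955; mod 256 = 187 → bb.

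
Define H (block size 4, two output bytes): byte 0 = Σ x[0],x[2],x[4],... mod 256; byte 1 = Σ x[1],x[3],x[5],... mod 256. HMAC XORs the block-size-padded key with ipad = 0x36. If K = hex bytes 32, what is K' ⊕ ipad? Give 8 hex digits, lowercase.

04363636

Key hex bytes 32 is 1 byte ≤ B = 4; zero-pad to 4 bytes: K' = 32 00 00 00.
XOR each byte with 0x36: 32⊕36=04, 00⊕36=36, 00⊕36=36, 00⊕36=36.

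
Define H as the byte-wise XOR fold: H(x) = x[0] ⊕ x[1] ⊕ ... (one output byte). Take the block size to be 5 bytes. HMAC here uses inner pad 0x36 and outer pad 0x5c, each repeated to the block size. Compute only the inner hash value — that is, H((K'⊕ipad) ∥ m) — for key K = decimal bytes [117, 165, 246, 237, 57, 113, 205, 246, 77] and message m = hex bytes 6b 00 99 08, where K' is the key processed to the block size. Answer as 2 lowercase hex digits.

39

Key decimal bytes [117, 165, 246, 237, 57, 113, 205, 246, 77] = 75 a5 f6 ed 39 71 cd f6 4d is 9 bytes > B = 5, so hash it first: H(key) = f5, then zero-pad to 5 bytes: K' = f5 00 00 00 00.
K' ⊕ ipad = c3 36 36 36 36.
Inner input = c3 36 36 36 36 ∥ 6b 00 99 08.
Inner hash: XOR c3⊕36⊕36⊕36⊕36⊕6b⊕00⊕99⊕08 = 39.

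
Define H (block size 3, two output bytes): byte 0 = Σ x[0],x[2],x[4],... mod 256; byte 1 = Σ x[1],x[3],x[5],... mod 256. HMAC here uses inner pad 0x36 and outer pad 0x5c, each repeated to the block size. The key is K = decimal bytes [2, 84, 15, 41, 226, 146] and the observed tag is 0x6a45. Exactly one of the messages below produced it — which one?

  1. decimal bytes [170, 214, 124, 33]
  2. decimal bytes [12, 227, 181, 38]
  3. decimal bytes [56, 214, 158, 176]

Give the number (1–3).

1

Key decimal bytes [2, 84, 15, 41, 226, 146] = 02 54 0f 29 e2 92 is 6 bytes > B = 3, so hash it first: H(key) = f3 0f, then zero-pad to 3 bytes: K' = f3 0f 00.
K' ⊕ ipad = c5 39 36; K' ⊕ opad = af 53 5c.
m1: inner = H(c5 39 36 aa d6 7c 21) = f2 5f; tag = H(af 53 5c f2 5f) = 6a45 ← matches
m2: inner = H(c5 39 36 0c e3 b5 26) = 04 fa; tag = H(af 53 5c 04 fa) = 0557
m3: inner = H(c5 39 36 38 d6 9e b0) = 81 0f; tag = H(af 53 5c 81 0f) = 1ad4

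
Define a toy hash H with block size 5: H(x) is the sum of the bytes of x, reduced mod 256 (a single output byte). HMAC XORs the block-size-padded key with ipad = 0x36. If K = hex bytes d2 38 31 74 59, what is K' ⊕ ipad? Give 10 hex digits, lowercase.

Key hex bytes d2 38 31 74 59 is exactly B = 5 bytes: K' = d2 38 31 74 59.
XOR each byte with 0x36: d2⊕36=e4, 38⊕36=0e, 31⊕36=07, 74⊕36=42, 59⊕36=6f.

e40e07426f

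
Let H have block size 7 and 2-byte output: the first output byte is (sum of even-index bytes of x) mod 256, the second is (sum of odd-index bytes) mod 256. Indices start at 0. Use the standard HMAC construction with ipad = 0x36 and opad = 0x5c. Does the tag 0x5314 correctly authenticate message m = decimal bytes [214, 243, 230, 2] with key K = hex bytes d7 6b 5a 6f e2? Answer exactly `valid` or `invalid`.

Key hex bytes d7 6b 5a 6f e2 is 5 bytes ≤ B = 7; zero-pad to 7 bytes: K' = d7 6b 5a 6f e2 00 00.
K' ⊕ ipad = e1 5d 6c 59 d4 36 36; K' ⊕ opad = 8b 37 06 33 be 5c 5c.
Inner hash: even-index sum = 844 mod 256 = 76; odd-index sum = 680 mod 256 = 168 → 4c a8.
Outer hash (recomputed tag): even-index sum = 595 mod 256 = 83; odd-index sum = 274 mod 256 = 18 → 53 12.
Recomputed tag = 5312; claimed = 5314 → mismatch.

invalid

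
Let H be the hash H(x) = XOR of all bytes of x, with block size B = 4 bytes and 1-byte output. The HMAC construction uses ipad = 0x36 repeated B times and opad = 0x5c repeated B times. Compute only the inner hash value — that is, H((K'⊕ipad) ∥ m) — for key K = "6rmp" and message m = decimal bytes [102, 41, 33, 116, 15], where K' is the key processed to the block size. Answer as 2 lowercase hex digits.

4c

Key "6rmp" = 36 72 6d 70 is exactly B = 4 bytes: K' = 36 72 6d 70.
K' ⊕ ipad = 00 44 5b 46.
Inner input = 00 44 5b 46 ∥ 66 29 21 74 0f.
Inner hash: XOR 00⊕44⊕5b⊕46⊕66⊕29⊕21⊕74⊕0f = 4c.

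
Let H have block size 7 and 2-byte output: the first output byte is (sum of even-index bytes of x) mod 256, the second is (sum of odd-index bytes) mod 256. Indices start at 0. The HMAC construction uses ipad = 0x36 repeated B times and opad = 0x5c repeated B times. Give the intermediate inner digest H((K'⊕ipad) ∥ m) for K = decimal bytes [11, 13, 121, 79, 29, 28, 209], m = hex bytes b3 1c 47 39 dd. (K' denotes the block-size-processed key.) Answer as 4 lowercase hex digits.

f3b5

Key decimal bytes [11, 13, 121, 79, 29, 28, 209] = 0b 0d 79 4f 1d 1c d1 is exactly B = 7 bytes: K' = 0b 0d 79 4f 1d 1c d1.
K' ⊕ ipad = 3d 3b 4f 79 2b 2a e7.
Inner input = 3d 3b 4f 79 2b 2a e7 ∥ b3 1c 47 39 dd.
Inner hash: even-index sum = 499 mod 256 = 243; odd-index sum = 693 mod 256 = 181 → f3 b5.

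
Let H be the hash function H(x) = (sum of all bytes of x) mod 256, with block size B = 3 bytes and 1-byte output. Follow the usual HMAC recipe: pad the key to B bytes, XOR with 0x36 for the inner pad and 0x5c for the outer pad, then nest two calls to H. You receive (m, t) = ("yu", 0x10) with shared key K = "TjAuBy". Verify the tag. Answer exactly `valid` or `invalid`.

Key "TjAuBy" = 54 6a 41 75 42 79 is 6 bytes > B = 3, so hash it first: H(key) = 2f, then zero-pad to 3 bytes: K' = 2f 00 00.
K' ⊕ ipad = 19 36 36; K' ⊕ opad = 73 5c 5c.
Inner hash: sum = 25+54+54+121+117 = 371; mod 256 = 115 → 73.
Outer hash (recomputed tag): sum = 115+92+92+115 = 414; mod 256 = 158 → 9e.
Recomputed tag = 9e; claimed = 10 → mismatch.

invalid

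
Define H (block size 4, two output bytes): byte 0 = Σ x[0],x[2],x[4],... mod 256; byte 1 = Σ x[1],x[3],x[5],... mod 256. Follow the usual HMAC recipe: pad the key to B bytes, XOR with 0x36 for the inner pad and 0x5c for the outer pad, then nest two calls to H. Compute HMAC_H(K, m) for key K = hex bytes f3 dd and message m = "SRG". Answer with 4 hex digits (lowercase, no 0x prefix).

a050

Key hex bytes f3 dd is 2 bytes ≤ B = 4; zero-pad to 4 bytes: K' = f3 dd 00 00.
K' ⊕ ipad = c5 eb 36 36.  K' ⊕ opad = af 81 5c 5c.
Inner input = (K'⊕ipad) ∥ m = c5 eb 36 36 ∥ 53 52 47.
Inner hash: even-index sum = 405 mod 256 = 149; odd-index sum = 371 mod 256 = 115 → 95 73.
Outer input = (K'⊕opad) ∥ inner = af 81 5c 5c ∥ 95 73.
Outer hash (tag): even-index sum = 416 mod 256 = 160; odd-index sum = 336 mod 256 = 80 → a0 50.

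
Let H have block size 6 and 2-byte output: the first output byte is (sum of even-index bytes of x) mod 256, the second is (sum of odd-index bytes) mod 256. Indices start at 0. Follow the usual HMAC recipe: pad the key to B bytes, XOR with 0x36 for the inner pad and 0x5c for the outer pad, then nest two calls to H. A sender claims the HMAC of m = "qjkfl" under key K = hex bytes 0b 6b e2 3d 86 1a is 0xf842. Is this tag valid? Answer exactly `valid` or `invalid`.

valid

Key hex bytes 0b 6b e2 3d 86 1a is exactly B = 6 bytes: K' = 0b 6b e2 3d 86 1a.
K' ⊕ ipad = 3d 5d d4 0b b0 2c; K' ⊕ opad = 57 37 be 61 da 46.
Inner hash: even-index sum = 777 mod 256 = 9; odd-index sum = 356 mod 256 = 100 → 09 64.
Outer hash (recomputed tag): even-index sum = 504 mod 256 = 248; odd-index sum = 322 mod 256 = 66 → f8 42.
Recomputed tag = f842; claimed = f842 → match.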